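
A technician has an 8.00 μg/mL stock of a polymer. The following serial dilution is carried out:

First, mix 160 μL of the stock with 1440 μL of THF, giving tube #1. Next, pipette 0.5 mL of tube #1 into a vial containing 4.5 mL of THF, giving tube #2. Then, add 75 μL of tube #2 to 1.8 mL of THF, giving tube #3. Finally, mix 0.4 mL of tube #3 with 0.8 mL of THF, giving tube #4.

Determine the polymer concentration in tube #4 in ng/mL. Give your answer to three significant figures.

1.07 ng/mL

Step 1: 160 μL + 1440 μL = 1600 μL total → factor 1600/160 = 10
Step 2: 0.5 mL + 4.5 mL = 5 mL total → factor 5/0.5 = 10
Step 3: 75 μL + 1.8 mL = 1875 μL total → factor 1875/75 = 25
Step 4: 0.4 mL + 0.8 mL = 1.2 mL total → factor 1.2/0.4 = 3
Overall dilution factor = 10 × 10 × 25 × 3 = 7500
Final = 8.00 μg/mL / 7500 = 0.001067 μg/mL = 1.07 ng/mL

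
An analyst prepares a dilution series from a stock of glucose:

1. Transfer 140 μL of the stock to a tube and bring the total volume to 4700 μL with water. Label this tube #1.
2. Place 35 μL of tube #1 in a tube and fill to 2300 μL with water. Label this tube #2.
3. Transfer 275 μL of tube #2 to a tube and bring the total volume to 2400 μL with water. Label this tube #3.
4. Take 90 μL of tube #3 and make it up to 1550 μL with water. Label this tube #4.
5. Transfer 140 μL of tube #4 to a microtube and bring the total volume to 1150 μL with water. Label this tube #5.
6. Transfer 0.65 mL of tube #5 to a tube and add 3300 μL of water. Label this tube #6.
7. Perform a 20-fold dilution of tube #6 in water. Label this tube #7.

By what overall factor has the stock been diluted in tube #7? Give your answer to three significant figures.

Step 1: 140 μL brought to 4700 μL → factor 4700/140 = 33.571
Step 2: 35 μL brought to 2300 μL → factor 2300/35 = 65.714
Step 3: 275 μL brought to 2400 μL → factor 2400/275 = 8.7273
Step 4: 90 μL brought to 1550 μL → factor 1550/90 = 17.222
Step 5: 140 μL brought to 1150 μL → factor 1150/140 = 8.2143
Step 6: 0.65 mL + 3300 μL = 3.95 mL total → factor 3.95/0.65 = 6.0769
Step 7: 20-fold → factor 20
Overall dilution factor = 33.571 × 65.714 × 8.7273 × 17.222 × 8.2143 × 6.0769 × 20 = 3.3104 × 10^8

3.31 × 10^8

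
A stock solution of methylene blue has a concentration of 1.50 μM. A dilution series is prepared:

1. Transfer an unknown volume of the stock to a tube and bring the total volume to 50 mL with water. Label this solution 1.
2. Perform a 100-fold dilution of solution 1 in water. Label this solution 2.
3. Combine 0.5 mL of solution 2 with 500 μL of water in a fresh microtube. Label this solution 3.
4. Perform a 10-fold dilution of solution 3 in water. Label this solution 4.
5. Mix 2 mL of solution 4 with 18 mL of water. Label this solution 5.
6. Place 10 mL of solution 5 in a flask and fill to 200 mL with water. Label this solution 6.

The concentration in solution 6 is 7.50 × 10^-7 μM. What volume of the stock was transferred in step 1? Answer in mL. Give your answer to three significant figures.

10.0 mL

Step 1: v brought to 50 mL → factor = 50 mL/v
Step 2: 100-fold → factor 100
Step 3: 0.5 mL + 500 μL = 1 mL total → factor 1/0.5 = 2
Step 4: 10-fold → factor 10
Step 5: 2 mL + 18 mL = 20 mL total → factor 20/2 = 10
Step 6: 10 mL brought to 200 mL → factor 200/10 = 20
Product of known-step factors = 4 × 10^5
Overall factor = 1.50 μM / (7.50 × 10^-7 μM) = 2 × 10^6
Step-1 factor = 2 × 10^6 / 4 × 10^5 = 5
v = 50 mL / 5 = 10.0 mL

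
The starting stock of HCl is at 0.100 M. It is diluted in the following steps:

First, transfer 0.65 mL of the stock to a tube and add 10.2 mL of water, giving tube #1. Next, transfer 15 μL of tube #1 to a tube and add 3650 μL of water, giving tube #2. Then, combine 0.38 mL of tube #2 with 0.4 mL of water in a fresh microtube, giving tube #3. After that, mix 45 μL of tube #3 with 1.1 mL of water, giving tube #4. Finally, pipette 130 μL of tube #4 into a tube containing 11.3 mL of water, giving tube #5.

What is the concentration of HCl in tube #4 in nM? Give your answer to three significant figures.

469 nM

Step 1: 0.65 mL + 10.2 mL = 10.85 mL total → factor 10.85/0.65 = 16.692
Step 2: 15 μL + 3650 μL = 3665 μL total → factor 3665/15 = 244.33
Step 3: 0.38 mL + 0.4 mL = 0.78 mL total → factor 0.78/0.38 = 2.0526
Step 4: 45 μL + 1.1 mL = 1145 μL total → factor 1145/45 = 25.444
Dilution factor through tube #4 = 16.692 × 244.33 × 2.0526 × 25.444 = 2.1301 × 10^5
[tube #4] = 0.100 M / 2.1301 × 10^5 = 4.695 × 10^-7 M = 469 nM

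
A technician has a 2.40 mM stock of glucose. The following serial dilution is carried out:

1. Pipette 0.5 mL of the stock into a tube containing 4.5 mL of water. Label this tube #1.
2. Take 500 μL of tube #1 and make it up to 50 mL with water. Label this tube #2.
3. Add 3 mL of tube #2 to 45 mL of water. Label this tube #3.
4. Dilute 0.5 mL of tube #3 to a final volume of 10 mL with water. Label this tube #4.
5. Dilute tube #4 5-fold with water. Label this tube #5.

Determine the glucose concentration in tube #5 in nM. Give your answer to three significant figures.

1.50 nM

Step 1: 0.5 mL + 4.5 mL = 5 mL total → factor 5/0.5 = 10
Step 2: 500 μL brought to 50 mL → factor 50000/500 = 100
Step 3: 3 mL + 45 mL = 48 mL total → factor 48/3 = 16
Step 4: 0.5 mL brought to 10 mL → factor 10/0.5 = 20
Step 5: 5-fold → factor 5
Overall dilution factor = 10 × 100 × 16 × 20 × 5 = 1.6 × 10^6
Final = 2.40 mM / 1.6 × 10^6 = 1.500 × 10^-6 mM = 1.50 nM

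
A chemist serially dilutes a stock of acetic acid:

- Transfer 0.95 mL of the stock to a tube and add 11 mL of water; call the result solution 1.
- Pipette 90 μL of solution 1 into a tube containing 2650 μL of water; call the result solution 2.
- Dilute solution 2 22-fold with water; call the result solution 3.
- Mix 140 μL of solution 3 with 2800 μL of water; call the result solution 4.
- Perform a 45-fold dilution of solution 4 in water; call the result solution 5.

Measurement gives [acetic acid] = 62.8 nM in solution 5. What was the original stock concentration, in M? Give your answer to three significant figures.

0.500 M

Step 1: 0.95 mL + 11 mL = 11.95 mL total → factor 11.95/0.95 = 12.579
Step 2: 90 μL + 2650 μL = 2740 μL total → factor 2740/90 = 30.444
Step 3: 22-fold → factor 22
Step 4: 140 μL + 2800 μL = 2940 μL total → factor 2940/140 = 21
Step 5: 45-fold → factor 45
Overall dilution factor = 12.579 × 30.444 × 22 × 21 × 45 = 7.9617 × 10^6
Stock = 62.8 nM × 7.9617 × 10^6 = 5.000 × 10^8 nM = 0.500 M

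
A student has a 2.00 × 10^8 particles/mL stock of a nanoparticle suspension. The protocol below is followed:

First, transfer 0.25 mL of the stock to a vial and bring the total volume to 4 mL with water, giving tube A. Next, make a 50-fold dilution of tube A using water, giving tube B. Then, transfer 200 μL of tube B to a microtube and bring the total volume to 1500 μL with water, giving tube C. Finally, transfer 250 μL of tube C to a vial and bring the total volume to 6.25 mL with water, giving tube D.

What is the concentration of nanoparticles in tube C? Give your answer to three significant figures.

3.33 × 10^4 particles/mL

Step 1: 0.25 mL brought to 4 mL → factor 4/0.25 = 16
Step 2: 50-fold → factor 50
Step 3: 200 μL brought to 1500 μL → factor 1500/200 = 7.5
Dilution factor through tube C = 16 × 50 × 7.5 = 6000
[tube C] = 2.00 × 10^8 particles/mL / 6000 = 3.33 × 10^4 particles/mL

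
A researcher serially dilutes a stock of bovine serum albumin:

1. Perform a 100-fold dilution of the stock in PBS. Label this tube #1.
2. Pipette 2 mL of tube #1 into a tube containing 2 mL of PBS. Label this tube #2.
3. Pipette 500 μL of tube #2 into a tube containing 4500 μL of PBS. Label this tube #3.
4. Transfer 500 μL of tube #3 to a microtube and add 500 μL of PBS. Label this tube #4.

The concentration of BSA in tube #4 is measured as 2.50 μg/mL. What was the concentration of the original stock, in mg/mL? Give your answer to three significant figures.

Step 1: 100-fold → factor 100
Step 2: 2 mL + 2 mL = 4 mL total → factor 4/2 = 2
Step 3: 500 μL + 4500 μL = 5000 μL total → factor 5000/500 = 10
Step 4: 500 μL + 500 μL = 1000 μL total → factor 1000/500 = 2
Overall dilution factor = 100 × 2 × 10 × 2 = 4000
Stock = 2.50 μg/mL × 4000 = 1.000 × 10^4 μg/mL = 10.0 mg/mL

10.0 mg/mL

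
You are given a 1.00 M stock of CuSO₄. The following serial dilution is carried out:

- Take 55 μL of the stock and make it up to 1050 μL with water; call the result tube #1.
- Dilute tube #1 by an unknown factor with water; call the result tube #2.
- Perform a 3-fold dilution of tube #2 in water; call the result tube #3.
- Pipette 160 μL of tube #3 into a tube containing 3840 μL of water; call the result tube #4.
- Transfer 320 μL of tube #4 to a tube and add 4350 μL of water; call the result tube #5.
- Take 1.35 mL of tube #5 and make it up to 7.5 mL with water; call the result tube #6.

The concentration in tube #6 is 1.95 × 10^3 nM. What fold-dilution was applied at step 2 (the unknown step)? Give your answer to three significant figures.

4.42-fold

Step 1: 55 μL brought to 1050 μL → factor 1050/55 = 19.091
Step 2: unknown factor x
Step 3: 3-fold → factor 3
Step 4: 160 μL + 3840 μL = 4000 μL total → factor 4000/160 = 25
Step 5: 320 μL + 4350 μL = 4670 μL total → factor 4670/320 = 14.594
Step 6: 1.35 mL brought to 7.5 mL → factor 7.5/1.35 = 5.5556
Product of known-step factors = 1.1609 × 10^5
Overall factor = 1.00 M / (1.95 × 10^3 nM) = 5.1282 × 10^5
x = 5.1282 × 10^5 / 1.1609 × 10^5 = 4.42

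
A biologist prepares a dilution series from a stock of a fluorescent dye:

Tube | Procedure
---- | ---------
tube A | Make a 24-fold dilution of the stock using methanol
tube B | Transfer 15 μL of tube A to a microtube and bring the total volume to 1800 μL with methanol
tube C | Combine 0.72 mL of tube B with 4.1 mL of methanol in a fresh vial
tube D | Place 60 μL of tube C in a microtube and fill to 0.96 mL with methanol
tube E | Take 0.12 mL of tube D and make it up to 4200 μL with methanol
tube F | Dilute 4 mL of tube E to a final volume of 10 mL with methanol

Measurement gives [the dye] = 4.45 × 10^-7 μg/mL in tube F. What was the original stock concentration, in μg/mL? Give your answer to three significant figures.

12.0 μg/mL

Step 1: 24-fold → factor 24
Step 2: 15 μL brought to 1800 μL → factor 1800/15 = 120
Step 3: 0.72 mL + 4.1 mL = 4.82 mL total → factor 4.82/0.72 = 6.6944
Step 4: 60 μL brought to 0.96 mL → factor 960/60 = 16
Step 5: 0.12 mL brought to 4200 μL → factor 4.2/0.12 = 35
Step 6: 4 mL brought to 10 mL → factor 10/4 = 2.5
Overall dilution factor = 24 × 120 × 6.6944 × 16 × 35 × 2.5 = 2.6992 × 10^7
Stock = 4.45 × 10^-7 μg/mL × 2.6992 × 10^7 = 12.0 μg/mL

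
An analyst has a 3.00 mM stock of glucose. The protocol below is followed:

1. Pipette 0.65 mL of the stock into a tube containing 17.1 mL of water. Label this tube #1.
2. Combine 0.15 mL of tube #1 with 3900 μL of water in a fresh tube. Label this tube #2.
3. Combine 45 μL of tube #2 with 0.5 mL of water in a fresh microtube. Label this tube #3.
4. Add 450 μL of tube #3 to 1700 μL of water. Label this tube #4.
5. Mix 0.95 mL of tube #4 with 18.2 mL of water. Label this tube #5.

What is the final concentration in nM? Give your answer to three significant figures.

3.49 nM

Step 1: 0.65 mL + 17.1 mL = 17.75 mL total → factor 17.75/0.65 = 27.308
Step 2: 0.15 mL + 3900 μL = 4.05 mL total → factor 4.05/0.15 = 27
Step 3: 45 μL + 0.5 mL = 545 μL total → factor 545/45 = 12.111
Step 4: 450 μL + 1700 μL = 2150 μL total → factor 2150/450 = 4.7778
Step 5: 0.95 mL + 18.2 mL = 19.15 mL total → factor 19.15/0.95 = 20.158
Overall dilution factor = 27.308 × 27 × 12.111 × 4.7778 × 20.158 = 8.6001 × 10^5
Final = 3.00 mM / 8.6001 × 10^5 = 3.488 × 10^-6 mM = 3.49 nM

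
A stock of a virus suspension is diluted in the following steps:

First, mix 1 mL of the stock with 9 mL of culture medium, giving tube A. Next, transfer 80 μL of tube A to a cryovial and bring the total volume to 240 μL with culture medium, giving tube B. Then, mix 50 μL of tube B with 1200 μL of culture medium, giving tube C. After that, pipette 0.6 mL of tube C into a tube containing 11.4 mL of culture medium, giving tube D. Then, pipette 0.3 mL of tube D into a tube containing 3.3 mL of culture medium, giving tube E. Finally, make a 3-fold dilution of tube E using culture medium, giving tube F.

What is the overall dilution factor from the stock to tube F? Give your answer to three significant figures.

5.40 × 10^5

Step 1: 1 mL + 9 mL = 10 mL total → factor 10/1 = 10
Step 2: 80 μL brought to 240 μL → factor 240/80 = 3
Step 3: 50 μL + 1200 μL = 1250 μL total → factor 1250/50 = 25
Step 4: 0.6 mL + 11.4 mL = 12 mL total → factor 12/0.6 = 20
Step 5: 0.3 mL + 3.3 mL = 3.6 mL total → factor 3.6/0.3 = 12
Step 6: 3-fold → factor 3
Overall dilution factor = 10 × 3 × 25 × 20 × 12 × 3 = 5.4 × 10^5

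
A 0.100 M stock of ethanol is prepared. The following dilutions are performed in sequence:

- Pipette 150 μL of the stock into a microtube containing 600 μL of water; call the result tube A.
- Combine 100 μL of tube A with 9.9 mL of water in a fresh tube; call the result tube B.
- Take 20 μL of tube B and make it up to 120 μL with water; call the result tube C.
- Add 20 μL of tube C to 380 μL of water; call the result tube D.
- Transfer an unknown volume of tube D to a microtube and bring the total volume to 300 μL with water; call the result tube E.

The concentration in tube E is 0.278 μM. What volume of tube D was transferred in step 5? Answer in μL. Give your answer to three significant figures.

50.0 μL

Step 1: 150 μL + 600 μL = 750 μL total → factor 750/150 = 5
Step 2: 100 μL + 9.9 mL = 10000 μL total → factor 10000/100 = 100
Step 3: 20 μL brought to 120 μL → factor 120/20 = 6
Step 4: 20 μL + 380 μL = 400 μL total → factor 400/20 = 20
Step 5: v brought to 300 μL → factor = 300 μL/v
Product of known-step factors = 60000
Overall factor = 0.100 M / (0.278 μM) = 3.5971 × 10^5
Step-5 factor = 3.5971 × 10^5 / 60000 = 5.9952
v = 300 μL / 5.9952 = 50.0 μL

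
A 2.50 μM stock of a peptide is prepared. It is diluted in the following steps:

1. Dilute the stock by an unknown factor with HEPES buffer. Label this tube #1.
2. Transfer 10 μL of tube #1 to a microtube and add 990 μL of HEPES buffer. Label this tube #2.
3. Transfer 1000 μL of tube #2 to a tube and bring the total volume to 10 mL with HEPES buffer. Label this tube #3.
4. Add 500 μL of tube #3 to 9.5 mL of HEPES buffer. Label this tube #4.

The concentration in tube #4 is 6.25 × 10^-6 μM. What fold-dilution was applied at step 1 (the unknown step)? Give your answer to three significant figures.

Step 1: unknown factor x
Step 2: 10 μL + 990 μL = 1000 μL total → factor 1000/10 = 100
Step 3: 1000 μL brought to 10 mL → factor 10000/1000 = 10
Step 4: 500 μL + 9.5 mL = 10000 μL total → factor 10000/500 = 20
Product of known-step factors = 20000
Overall factor = 2.50 μM / (6.25 × 10^-6 μM) = 4 × 10^5
x = 4 × 10^5 / 20000 = 20.0

20.0-fold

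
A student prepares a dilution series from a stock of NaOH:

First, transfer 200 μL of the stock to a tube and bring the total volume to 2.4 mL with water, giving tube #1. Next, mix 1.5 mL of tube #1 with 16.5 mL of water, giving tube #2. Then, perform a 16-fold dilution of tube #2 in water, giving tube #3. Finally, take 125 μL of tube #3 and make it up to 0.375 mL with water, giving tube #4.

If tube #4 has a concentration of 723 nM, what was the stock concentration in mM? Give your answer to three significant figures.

5.00 mM

Step 1: 200 μL brought to 2.4 mL → factor 2400/200 = 12
Step 2: 1.5 mL + 16.5 mL = 18 mL total → factor 18/1.5 = 12
Step 3: 16-fold → factor 16
Step 4: 125 μL brought to 0.375 mL → factor 375/125 = 3
Overall dilution factor = 12 × 12 × 16 × 3 = 6912
Stock = 723 nM × 6912 = 4.997 × 10^6 nM = 5.00 mM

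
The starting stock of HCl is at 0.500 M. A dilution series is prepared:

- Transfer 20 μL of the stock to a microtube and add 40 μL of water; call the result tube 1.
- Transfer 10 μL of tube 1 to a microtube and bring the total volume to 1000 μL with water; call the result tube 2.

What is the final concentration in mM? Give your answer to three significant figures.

Step 1: 20 μL + 40 μL = 60 μL total → factor 60/20 = 3
Step 2: 10 μL brought to 1000 μL → factor 1000/10 = 100
Overall dilution factor = 3 × 100 = 300
Final = 0.500 M / 300 = 0.001667 M = 1.67 mM

1.67 mM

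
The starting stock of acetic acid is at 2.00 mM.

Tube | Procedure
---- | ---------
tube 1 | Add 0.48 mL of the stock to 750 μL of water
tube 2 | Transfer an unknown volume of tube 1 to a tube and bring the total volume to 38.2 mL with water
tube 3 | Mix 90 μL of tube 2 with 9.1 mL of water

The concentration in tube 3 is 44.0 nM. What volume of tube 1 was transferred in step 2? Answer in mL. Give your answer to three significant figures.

0.220 mL

Step 1: 0.48 mL + 750 μL = 1.23 mL total → factor 1.23/0.48 = 2.5625
Step 2: v brought to 38.2 mL → factor = 38.2 mL/v
Step 3: 90 μL + 9.1 mL = 9190 μL total → factor 9190/90 = 102.11
Product of known-step factors = 261.66
Overall factor = 2.00 mM / (44.0 nM) = 45455
Step-2 factor = 45455 / 261.66 = 173.72
v = 38.2 mL / 173.72 = 0.220 mL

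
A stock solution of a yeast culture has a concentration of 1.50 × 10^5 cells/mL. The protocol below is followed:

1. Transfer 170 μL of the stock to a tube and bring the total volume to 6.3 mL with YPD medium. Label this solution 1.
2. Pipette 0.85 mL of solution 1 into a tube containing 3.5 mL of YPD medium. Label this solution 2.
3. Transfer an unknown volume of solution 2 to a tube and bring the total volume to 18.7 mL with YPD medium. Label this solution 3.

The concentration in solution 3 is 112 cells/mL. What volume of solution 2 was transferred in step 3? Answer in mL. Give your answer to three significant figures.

2.65 mL

Step 1: 170 μL brought to 6.3 mL → factor 6300/170 = 37.059
Step 2: 0.85 mL + 3.5 mL = 4.35 mL total → factor 4.35/0.85 = 5.1176
Step 3: v brought to 18.7 mL → factor = 18.7 mL/v
Product of known-step factors = 189.65
Overall factor = 1.50 × 10^5 cells/mL / (112 cells/mL) = 1339.3
Step-3 factor = 1339.3 / 189.65 = 7.0617
v = 18.7 mL / 7.0617 = 2.65 mL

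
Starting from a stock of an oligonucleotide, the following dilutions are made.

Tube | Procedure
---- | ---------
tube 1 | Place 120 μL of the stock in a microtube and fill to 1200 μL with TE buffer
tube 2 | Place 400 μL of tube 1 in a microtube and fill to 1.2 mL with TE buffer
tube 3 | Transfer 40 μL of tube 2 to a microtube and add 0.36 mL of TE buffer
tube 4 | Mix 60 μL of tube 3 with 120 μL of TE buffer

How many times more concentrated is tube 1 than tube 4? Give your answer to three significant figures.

90.0

Step 1: 120 μL brought to 1200 μL → factor 1200/120 = 10
Step 2: 400 μL brought to 1.2 mL → factor 1200/400 = 3
Step 3: 40 μL + 0.36 mL = 400 μL total → factor 400/40 = 10
Step 4: 60 μL + 120 μL = 180 μL total → factor 180/60 = 3
Dilution factor to tube 1 = 10; to tube 4 = 900
[tube 1]/[tube 4] = (factor to tube 4)/(factor to tube 1) = 900/10 = 90.0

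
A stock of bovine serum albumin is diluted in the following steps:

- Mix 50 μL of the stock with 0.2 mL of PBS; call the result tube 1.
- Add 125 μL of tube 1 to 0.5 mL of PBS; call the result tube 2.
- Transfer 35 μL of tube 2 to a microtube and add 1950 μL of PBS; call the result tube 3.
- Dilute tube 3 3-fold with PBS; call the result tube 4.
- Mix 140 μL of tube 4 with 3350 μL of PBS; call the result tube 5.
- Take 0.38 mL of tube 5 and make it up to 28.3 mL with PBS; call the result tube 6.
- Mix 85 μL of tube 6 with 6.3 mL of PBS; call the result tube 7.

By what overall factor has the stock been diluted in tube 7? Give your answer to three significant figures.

Step 1: 50 μL + 0.2 mL = 250 μL total → factor 250/50 = 5
Step 2: 125 μL + 0.5 mL = 625 μL total → factor 625/125 = 5
Step 3: 35 μL + 1950 μL = 1985 μL total → factor 1985/35 = 56.714
Step 4: 3-fold → factor 3
Step 5: 140 μL + 3350 μL = 3490 μL total → factor 3490/140 = 24.929
Step 6: 0.38 mL brought to 28.3 mL → factor 28.3/0.38 = 74.474
Step 7: 85 μL + 6.3 mL = 6385 μL total → factor 6385/85 = 75.118
Overall dilution factor = 5 × 5 × 56.714 × 3 × 24.929 × 74.474 × 75.118 = 5.9319 × 10^8

5.93 × 10^8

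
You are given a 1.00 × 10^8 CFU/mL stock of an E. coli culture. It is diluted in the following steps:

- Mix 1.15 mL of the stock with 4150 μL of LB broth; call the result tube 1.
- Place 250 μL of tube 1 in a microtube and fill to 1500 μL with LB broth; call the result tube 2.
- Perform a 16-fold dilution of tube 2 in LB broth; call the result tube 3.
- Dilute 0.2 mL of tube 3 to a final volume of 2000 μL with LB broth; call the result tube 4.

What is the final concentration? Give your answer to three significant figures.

Step 1: 1.15 mL + 4150 μL = 5.3 mL total → factor 5.3/1.15 = 4.6087
Step 2: 250 μL brought to 1500 μL → factor 1500/250 = 6
Step 3: 16-fold → factor 16
Step 4: 0.2 mL brought to 2000 μL → factor 2/0.2 = 10
Overall dilution factor = 4.6087 × 6 × 16 × 10 = 4424.3
Final = 1.00 × 10^8 CFU/mL / 4424.3 = 2.26 × 10^4 CFU/mL

2.26 × 10^4 CFU/mL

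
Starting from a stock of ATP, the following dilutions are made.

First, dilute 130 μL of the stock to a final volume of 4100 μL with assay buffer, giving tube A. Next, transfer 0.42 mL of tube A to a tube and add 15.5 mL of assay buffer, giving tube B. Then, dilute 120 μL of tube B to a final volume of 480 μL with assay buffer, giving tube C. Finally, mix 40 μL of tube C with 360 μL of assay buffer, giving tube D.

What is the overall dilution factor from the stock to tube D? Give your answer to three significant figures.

4.78 × 10^4

Step 1: 130 μL brought to 4100 μL → factor 4100/130 = 31.538
Step 2: 0.42 mL + 15.5 mL = 15.92 mL total → factor 15.92/0.42 = 37.905
Step 3: 120 μL brought to 480 μL → factor 480/120 = 4
Step 4: 40 μL + 360 μL = 400 μL total → factor 400/40 = 10
Overall dilution factor = 31.538 × 37.905 × 4 × 10 = 47818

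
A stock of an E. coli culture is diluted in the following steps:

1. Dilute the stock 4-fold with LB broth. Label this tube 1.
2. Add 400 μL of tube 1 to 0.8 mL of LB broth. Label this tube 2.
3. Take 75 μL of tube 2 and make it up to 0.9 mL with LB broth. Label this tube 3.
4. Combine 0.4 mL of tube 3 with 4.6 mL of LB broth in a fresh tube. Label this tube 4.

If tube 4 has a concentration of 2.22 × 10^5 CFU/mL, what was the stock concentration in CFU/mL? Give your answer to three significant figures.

Step 1: 4-fold → factor 4
Step 2: 400 μL + 0.8 mL = 1200 μL total → factor 1200/400 = 3
Step 3: 75 μL brought to 0.9 mL → factor 900/75 = 12
Step 4: 0.4 mL + 4.6 mL = 5 mL total → factor 5/0.4 = 12.5
Overall dilution factor = 4 × 3 × 12 × 12.5 = 1800
Stock = 2.22 × 10^5 CFU/mL × 1800 = 4.00 × 10^8 CFU/mL

4.00 × 10^8 CFU/mL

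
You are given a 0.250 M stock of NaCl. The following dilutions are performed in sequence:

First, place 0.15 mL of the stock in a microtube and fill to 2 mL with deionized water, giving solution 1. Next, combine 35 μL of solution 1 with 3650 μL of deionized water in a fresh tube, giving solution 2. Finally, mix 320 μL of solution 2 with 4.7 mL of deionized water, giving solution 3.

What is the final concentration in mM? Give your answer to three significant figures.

Step 1: 0.15 mL brought to 2 mL → factor 2/0.15 = 13.333
Step 2: 35 μL + 3650 μL = 3685 μL total → factor 3685/35 = 105.29
Step 3: 320 μL + 4.7 mL = 5020 μL total → factor 5020/320 = 15.688
Overall dilution factor = 13.333 × 105.29 × 15.688 = 22022
Final = 0.250 M / 22022 = 1.135 × 10^-5 M = 0.0114 mM

0.0114 mM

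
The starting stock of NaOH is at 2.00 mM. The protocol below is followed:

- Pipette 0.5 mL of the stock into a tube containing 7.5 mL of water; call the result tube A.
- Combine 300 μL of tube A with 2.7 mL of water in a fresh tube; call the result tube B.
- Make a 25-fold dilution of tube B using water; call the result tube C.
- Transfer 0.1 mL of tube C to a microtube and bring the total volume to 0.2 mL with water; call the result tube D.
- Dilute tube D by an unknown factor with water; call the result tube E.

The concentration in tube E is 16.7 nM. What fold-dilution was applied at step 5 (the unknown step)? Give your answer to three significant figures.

Step 1: 0.5 mL + 7.5 mL = 8 mL total → factor 8/0.5 = 16
Step 2: 300 μL + 2.7 mL = 3000 μL total → factor 3000/300 = 10
Step 3: 25-fold → factor 25
Step 4: 0.1 mL brought to 0.2 mL → factor 0.2/0.1 = 2
Step 5: unknown factor x
Product of known-step factors = 8000
Overall factor = 2.00 mM / (16.7 nM) = 1.1976 × 10^5
x = 1.1976 × 10^5 / 8000 = 15.0

15.0-fold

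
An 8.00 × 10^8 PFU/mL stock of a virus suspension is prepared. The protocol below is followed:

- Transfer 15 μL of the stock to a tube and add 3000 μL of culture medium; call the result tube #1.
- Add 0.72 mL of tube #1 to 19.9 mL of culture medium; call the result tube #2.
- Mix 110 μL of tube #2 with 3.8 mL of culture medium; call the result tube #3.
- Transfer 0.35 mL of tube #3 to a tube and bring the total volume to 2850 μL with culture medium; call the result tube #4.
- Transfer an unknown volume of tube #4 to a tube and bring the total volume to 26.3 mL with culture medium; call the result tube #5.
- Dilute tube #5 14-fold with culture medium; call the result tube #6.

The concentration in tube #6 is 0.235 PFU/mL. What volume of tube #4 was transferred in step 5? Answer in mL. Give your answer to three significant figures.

Step 1: 15 μL + 3000 μL = 3015 μL total → factor 3015/15 = 201
Step 2: 0.72 mL + 19.9 mL = 20.62 mL total → factor 20.62/0.72 = 28.639
Step 3: 110 μL + 3.8 mL = 3910 μL total → factor 3910/110 = 35.545
Step 4: 0.35 mL brought to 2850 μL → factor 2.85/0.35 = 8.1429
Step 5: v brought to 26.3 mL → factor = 26.3 mL/v
Step 6: 14-fold → factor 14
Product of known-step factors = 2.3326 × 10^7
Overall factor = 8.00 × 10^8 PFU/mL / (0.235 PFU/mL) = 3.4043 × 10^9
Step-5 factor = 3.4043 × 10^9 / 2.3326 × 10^7 = 145.94
v = 26.3 mL / 145.94 = 0.180 mL

0.180 mL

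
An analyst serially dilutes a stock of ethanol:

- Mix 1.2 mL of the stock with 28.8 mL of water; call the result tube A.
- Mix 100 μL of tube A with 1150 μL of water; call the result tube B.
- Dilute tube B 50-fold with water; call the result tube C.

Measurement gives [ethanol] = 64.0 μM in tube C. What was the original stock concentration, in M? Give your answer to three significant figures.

Step 1: 1.2 mL + 28.8 mL = 30 mL total → factor 30/1.2 = 25
Step 2: 100 μL + 1150 μL = 1250 μL total → factor 1250/100 = 12.5
Step 3: 50-fold → factor 50
Overall dilution factor = 25 × 12.5 × 50 = 15625
Stock = 64.0 μM × 15625 = 1.000 × 10^6 μM = 1.00 M

1.00 M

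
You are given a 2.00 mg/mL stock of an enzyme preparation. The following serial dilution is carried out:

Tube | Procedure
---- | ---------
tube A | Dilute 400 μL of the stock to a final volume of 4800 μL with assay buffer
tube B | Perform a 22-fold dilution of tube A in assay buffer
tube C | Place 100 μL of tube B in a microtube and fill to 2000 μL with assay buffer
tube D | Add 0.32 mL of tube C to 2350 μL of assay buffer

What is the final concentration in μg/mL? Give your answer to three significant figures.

Step 1: 400 μL brought to 4800 μL → factor 4800/400 = 12
Step 2: 22-fold → factor 22
Step 3: 100 μL brought to 2000 μL → factor 2000/100 = 20
Step 4: 0.32 mL + 2350 μL = 2.67 mL total → factor 2.67/0.32 = 8.3438
Overall dilution factor = 12 × 22 × 20 × 8.3438 = 44055
Final = 2.00 mg/mL / 44055 = 4.540 × 10^-5 mg/mL = 0.0454 μg/mL

0.0454 μg/mL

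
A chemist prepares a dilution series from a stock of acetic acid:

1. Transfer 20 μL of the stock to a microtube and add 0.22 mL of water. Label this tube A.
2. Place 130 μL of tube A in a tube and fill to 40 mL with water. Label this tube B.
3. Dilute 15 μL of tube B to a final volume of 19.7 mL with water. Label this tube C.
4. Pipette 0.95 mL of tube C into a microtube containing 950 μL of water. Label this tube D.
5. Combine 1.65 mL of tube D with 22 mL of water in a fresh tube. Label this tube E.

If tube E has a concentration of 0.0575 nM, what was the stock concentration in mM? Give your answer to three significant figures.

7.99 mM

Step 1: 20 μL + 0.22 mL = 240 μL total → factor 240/20 = 12
Step 2: 130 μL brought to 40 mL → factor 40000/130 = 307.69
Step 3: 15 μL brought to 19.7 mL → factor 19700/15 = 1313.3
Step 4: 0.95 mL + 950 μL = 1.9 mL total → factor 1.9/0.95 = 2
Step 5: 1.65 mL + 22 mL = 23.65 mL total → factor 23.65/1.65 = 14.333
Overall dilution factor = 12 × 307.69 × 1313.3 × 2 × 14.333 = 1.3901 × 10^8
Stock = 0.0575 nM × 1.3901 × 10^8 = 7.993 × 10^6 nM = 7.99 mM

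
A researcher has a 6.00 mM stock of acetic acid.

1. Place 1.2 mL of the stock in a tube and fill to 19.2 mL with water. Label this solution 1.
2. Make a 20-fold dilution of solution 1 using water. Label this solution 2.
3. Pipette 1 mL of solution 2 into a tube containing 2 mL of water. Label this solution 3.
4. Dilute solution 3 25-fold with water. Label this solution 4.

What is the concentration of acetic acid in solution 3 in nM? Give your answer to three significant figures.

6.25 × 10^3 nM

Step 1: 1.2 mL brought to 19.2 mL → factor 19.2/1.2 = 16
Step 2: 20-fold → factor 20
Step 3: 1 mL + 2 mL = 3 mL total → factor 3/1 = 3
Dilution factor through solution 3 = 16 × 20 × 3 = 960
[solution 3] = 6.00 mM / 960 = 0.006250 mM = 6.25 × 10^3 nM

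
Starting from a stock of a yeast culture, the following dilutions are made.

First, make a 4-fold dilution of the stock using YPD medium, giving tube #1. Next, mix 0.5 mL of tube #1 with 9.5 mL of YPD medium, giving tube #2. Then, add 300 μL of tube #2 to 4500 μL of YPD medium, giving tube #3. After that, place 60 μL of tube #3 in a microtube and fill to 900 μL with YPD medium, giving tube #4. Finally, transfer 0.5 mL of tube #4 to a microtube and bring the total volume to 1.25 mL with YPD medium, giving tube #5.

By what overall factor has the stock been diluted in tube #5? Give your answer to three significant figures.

Step 1: 4-fold → factor 4
Step 2: 0.5 mL + 9.5 mL = 10 mL total → factor 10/0.5 = 20
Step 3: 300 μL + 4500 μL = 4800 μL total → factor 4800/300 = 16
Step 4: 60 μL brought to 900 μL → factor 900/60 = 15
Step 5: 0.5 mL brought to 1.25 mL → factor 1.25/0.5 = 2.5
Overall dilution factor = 4 × 20 × 16 × 15 × 2.5 = 48000

4.80 × 10^4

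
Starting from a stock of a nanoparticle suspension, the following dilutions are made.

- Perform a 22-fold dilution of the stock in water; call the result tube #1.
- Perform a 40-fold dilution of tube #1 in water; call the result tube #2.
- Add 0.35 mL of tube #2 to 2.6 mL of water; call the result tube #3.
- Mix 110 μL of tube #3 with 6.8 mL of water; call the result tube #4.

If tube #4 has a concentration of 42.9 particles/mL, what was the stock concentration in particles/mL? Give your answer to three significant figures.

2.00 × 10^7 particles/mL

Step 1: 22-fold → factor 22
Step 2: 40-fold → factor 40
Step 3: 0.35 mL + 2.6 mL = 2.95 mL total → factor 2.95/0.35 = 8.4286
Step 4: 110 μL + 6.8 mL = 6910 μL total → factor 6910/110 = 62.818
Overall dilution factor = 22 × 40 × 8.4286 × 62.818 = 4.6593 × 10^5
Stock = 42.9 particles/mL × 4.6593 × 10^5 = 2.00 × 10^7 particles/mL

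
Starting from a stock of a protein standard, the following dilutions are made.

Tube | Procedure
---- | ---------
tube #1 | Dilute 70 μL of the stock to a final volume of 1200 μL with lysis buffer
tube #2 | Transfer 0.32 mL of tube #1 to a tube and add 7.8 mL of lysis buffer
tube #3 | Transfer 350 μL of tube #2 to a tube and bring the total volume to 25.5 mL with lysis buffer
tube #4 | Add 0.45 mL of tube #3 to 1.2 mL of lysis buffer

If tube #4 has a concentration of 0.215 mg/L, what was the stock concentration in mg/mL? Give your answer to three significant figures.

Step 1: 70 μL brought to 1200 μL → factor 1200/70 = 17.143
Step 2: 0.32 mL + 7.8 mL = 8.12 mL total → factor 8.12/0.32 = 25.375
Step 3: 350 μL brought to 25.5 mL → factor 25500/350 = 72.857
Step 4: 0.45 mL + 1.2 mL = 1.65 mL total → factor 1.65/0.45 = 3.6667
Overall dilution factor = 17.143 × 25.375 × 72.857 × 3.6667 = 1.1621 × 10^5
Stock = 0.215 mg/L × 1.1621 × 10^5 = 2.498 × 10^4 mg/L = 25.0 mg/mL

25.0 mg/mL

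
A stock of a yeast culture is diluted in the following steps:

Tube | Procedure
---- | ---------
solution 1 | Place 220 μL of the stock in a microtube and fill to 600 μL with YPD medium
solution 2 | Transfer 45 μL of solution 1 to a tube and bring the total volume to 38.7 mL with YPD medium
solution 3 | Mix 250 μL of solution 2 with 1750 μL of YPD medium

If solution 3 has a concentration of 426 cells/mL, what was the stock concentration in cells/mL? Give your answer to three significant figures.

7.99 × 10^6 cells/mL

Step 1: 220 μL brought to 600 μL → factor 600/220 = 2.7273
Step 2: 45 μL brought to 38.7 mL → factor 38700/45 = 860
Step 3: 250 μL + 1750 μL = 2000 μL total → factor 2000/250 = 8
Overall dilution factor = 2.7273 × 860 × 8 = 18764
Stock = 426 cells/mL × 18764 = 7.99 × 10^6 cells/mL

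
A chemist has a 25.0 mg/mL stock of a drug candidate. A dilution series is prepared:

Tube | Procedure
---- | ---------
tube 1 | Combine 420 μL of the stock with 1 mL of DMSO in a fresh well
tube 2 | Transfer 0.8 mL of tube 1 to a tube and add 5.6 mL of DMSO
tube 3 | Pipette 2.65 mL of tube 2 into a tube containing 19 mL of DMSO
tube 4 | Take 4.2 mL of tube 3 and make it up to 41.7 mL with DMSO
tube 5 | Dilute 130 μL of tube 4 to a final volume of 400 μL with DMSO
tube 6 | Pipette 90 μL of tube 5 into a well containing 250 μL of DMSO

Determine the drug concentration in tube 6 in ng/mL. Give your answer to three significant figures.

Step 1: 420 μL + 1 mL = 1420 μL total → factor 1420/420 = 3.381
Step 2: 0.8 mL + 5.6 mL = 6.4 mL total → factor 6.4/0.8 = 8
Step 3: 2.65 mL + 19 mL = 21.65 mL total → factor 21.65/2.65 = 8.1698
Step 4: 4.2 mL brought to 41.7 mL → factor 41.7/4.2 = 9.9286
Step 5: 130 μL brought to 400 μL → factor 400/130 = 3.0769
Step 6: 90 μL + 250 μL = 340 μL total → factor 340/90 = 3.7778
Overall dilution factor = 3.381 × 8 × 8.1698 × 9.9286 × 3.0769 × 3.7778 = 25502
Final = 25.0 mg/mL / 25502 = 0.0009803 mg/mL = 980 ng/mL

980 ng/mL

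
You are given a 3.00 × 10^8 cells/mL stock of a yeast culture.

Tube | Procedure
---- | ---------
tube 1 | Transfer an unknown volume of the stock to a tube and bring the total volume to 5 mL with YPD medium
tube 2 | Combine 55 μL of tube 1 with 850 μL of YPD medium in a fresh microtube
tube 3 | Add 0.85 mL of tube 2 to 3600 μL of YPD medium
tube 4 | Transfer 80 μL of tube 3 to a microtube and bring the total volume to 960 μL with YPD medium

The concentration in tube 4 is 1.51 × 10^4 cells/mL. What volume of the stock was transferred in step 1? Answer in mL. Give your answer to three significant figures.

0.260 mL

Step 1: v brought to 5 mL → factor = 5 mL/v
Step 2: 55 μL + 850 μL = 905 μL total → factor 905/55 = 16.455
Step 3: 0.85 mL + 3600 μL = 4.45 mL total → factor 4.45/0.85 = 5.2353
Step 4: 80 μL brought to 960 μL → factor 960/80 = 12
Product of known-step factors = 1033.7
Overall factor = 3.00 × 10^8 cells/mL / (1.51 × 10^4 cells/mL) = 19868
Step-1 factor = 19868 / 1033.7 = 19.219
v = 5 mL / 19.219 = 0.260 mL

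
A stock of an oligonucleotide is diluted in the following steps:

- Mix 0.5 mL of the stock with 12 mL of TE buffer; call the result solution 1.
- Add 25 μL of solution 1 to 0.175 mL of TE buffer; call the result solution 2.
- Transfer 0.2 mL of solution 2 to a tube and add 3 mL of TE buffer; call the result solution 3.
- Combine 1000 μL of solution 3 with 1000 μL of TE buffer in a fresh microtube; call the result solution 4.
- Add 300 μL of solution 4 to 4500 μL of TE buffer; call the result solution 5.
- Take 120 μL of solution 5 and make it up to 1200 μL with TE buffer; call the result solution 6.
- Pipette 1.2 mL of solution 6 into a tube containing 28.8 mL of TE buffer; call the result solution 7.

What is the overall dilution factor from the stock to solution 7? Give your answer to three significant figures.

2.56 × 10^7

Step 1: 0.5 mL + 12 mL = 12.5 mL total → factor 12.5/0.5 = 25
Step 2: 25 μL + 0.175 mL = 200 μL total → factor 200/25 = 8
Step 3: 0.2 mL + 3 mL = 3.2 mL total → factor 3.2/0.2 = 16
Step 4: 1000 μL + 1000 μL = 2000 μL total → factor 2000/1000 = 2
Step 5: 300 μL + 4500 μL = 4800 μL total → factor 4800/300 = 16
Step 6: 120 μL brought to 1200 μL → factor 1200/120 = 10
Step 7: 1.2 mL + 28.8 mL = 30 mL total → factor 30/1.2 = 25
Overall dilution factor = 25 × 8 × 16 × 2 × 16 × 10 × 25 = 2.56 × 10^7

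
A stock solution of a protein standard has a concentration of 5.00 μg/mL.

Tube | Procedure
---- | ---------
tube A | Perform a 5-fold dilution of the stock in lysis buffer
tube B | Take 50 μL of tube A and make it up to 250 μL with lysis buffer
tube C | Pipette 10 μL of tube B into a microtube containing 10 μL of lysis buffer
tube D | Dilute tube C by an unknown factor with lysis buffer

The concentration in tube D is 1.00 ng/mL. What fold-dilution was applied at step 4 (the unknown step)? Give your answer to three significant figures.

100-fold

Step 1: 5-fold → factor 5
Step 2: 50 μL brought to 250 μL → factor 250/50 = 5
Step 3: 10 μL + 10 μL = 20 μL total → factor 20/10 = 2
Step 4: unknown factor x
Product of known-step factors = 50
Overall factor = 5.00 μg/mL / (1.00 ng/mL) = 5000
x = 5000 / 50 = 100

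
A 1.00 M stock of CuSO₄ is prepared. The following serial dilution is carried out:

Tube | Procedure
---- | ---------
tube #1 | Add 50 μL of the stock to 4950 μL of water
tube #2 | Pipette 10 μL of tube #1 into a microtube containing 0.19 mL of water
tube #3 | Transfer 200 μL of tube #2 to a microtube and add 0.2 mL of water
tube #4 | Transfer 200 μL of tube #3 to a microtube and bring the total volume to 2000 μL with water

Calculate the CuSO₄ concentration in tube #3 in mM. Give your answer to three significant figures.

Step 1: 50 μL + 4950 μL = 5000 μL total → factor 5000/50 = 100
Step 2: 10 μL + 0.19 mL = 200 μL total → factor 200/10 = 20
Step 3: 200 μL + 0.2 mL = 400 μL total → factor 400/200 = 2
Dilution factor through tube #3 = 100 × 20 × 2 = 4000
[tube #3] = 1.00 M / 4000 = 0.0002500 M = 0.250 mM

0.250 mM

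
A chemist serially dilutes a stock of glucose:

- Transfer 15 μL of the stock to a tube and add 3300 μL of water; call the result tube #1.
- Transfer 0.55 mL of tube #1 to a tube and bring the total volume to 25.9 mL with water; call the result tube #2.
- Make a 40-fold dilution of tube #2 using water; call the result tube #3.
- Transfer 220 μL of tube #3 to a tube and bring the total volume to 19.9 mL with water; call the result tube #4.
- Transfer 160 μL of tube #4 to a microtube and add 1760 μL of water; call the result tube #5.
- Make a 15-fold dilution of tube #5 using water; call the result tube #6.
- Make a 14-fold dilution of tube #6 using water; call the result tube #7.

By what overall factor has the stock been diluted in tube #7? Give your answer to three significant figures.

9.49 × 10^10

Step 1: 15 μL + 3300 μL = 3315 μL total → factor 3315/15 = 221
Step 2: 0.55 mL brought to 25.9 mL → factor 25.9/0.55 = 47.091
Step 3: 40-fold → factor 40
Step 4: 220 μL brought to 19.9 mL → factor 19900/220 = 90.455
Step 5: 160 μL + 1760 μL = 1920 μL total → factor 1920/160 = 12
Step 6: 15-fold → factor 15
Step 7: 14-fold → factor 14
Overall dilution factor = 221 × 47.091 × 40 × 90.455 × 12 × 15 × 14 = 9.489 × 10^10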